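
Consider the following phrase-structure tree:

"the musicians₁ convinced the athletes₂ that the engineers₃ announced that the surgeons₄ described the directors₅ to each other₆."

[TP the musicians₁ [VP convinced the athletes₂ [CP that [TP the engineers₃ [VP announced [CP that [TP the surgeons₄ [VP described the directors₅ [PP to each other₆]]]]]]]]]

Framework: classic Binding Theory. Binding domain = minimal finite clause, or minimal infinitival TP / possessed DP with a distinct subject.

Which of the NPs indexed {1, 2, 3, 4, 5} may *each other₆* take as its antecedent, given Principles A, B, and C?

{4, 5}

*each other* is an anaphor, so Principle A applies: it must be bound in its binding domain.
Binding domain of *each other₆*: the embedded TP, whose subject is the surgeons₄.
*the musicians₁* c-commands the anaphor but is outside its binding domain → cannot satisfy Principle A.
*the athletes₂* c-commands the anaphor but is outside its binding domain → cannot satisfy Principle A.
*the engineers₃* c-commands the anaphor but is outside its binding domain → cannot satisfy Principle A.
*the surgeons₄* c-commands the anaphor within its binding domain → licit binder.
*the directors₅* c-commands the anaphor within its binding domain → licit binder.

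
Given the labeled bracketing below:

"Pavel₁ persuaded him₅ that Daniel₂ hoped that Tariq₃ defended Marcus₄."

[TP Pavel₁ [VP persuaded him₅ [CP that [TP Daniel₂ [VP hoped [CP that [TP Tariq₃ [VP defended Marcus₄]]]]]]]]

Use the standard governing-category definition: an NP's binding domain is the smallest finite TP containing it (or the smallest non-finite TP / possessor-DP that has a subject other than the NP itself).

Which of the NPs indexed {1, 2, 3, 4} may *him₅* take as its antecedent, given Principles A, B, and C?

none

*him* is a pronoun, so Principle B applies: it must be free in its binding domain.
Binding domain of *him₅*: the matrix TP, whose subject is Pavel₁.
*Pavel₁* c-commands the pronoun within its binding domain → coindexation would violate Principle B.
*Daniel₂*: the pronoun c-commands this R-expression → coindexation would violate Principle C on *Daniel₂*.
*Tariq₃*: the pronoun c-commands this R-expression → coindexation would violate Principle C on *Tariq₃*.
*Marcus₄*: the pronoun c-commands this R-expression → coindexation would violate Principle C on *Marcus₄*.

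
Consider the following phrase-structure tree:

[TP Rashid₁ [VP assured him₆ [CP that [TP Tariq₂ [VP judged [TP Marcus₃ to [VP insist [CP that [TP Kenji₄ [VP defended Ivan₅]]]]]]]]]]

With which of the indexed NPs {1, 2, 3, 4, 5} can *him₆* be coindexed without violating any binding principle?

none

*him* is a pronoun, so Principle B applies: it must be free in its binding domain.
Binding domain of *him₆*: the matrix TP, whose subject is Rashid₁.
*Rashid₁* c-commands the pronoun within its binding domain → coindexation would violate Principle B.
*Tariq₂*: the pronoun c-commands this R-expression → coindexation would violate Principle C on *Tariq₂*.
*Marcus₃*: the pronoun c-commands this R-expression → coindexation would violate Principle C on *Marcus₃*.
*Kenji₄*: the pronoun c-commands this R-expression → coindexation would violate Principle C on *Kenji₄*.
*Ivan₅*: the pronoun c-commands this R-expression → coindexation would violate Principle C on *Ivan₅*.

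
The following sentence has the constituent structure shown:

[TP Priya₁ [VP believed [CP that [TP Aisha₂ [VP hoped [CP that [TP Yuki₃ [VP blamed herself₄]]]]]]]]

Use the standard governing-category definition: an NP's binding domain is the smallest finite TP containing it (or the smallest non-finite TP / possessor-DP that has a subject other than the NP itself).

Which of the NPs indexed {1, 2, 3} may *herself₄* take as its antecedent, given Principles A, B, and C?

{3}

*herself* is an anaphor, so Principle A applies: it must be bound in its binding domain.
Binding domain of *herself₄*: the embedded TP, whose subject is Yuki₃.
*Priya₁* c-commands the anaphor but is outside its binding domain → cannot satisfy Principle A.
*Aisha₂* c-commands the anaphor but is outside its binding domain → cannot satisfy Principle A.
*Yuki₃* c-commands the anaphor within its binding domain → licit binder.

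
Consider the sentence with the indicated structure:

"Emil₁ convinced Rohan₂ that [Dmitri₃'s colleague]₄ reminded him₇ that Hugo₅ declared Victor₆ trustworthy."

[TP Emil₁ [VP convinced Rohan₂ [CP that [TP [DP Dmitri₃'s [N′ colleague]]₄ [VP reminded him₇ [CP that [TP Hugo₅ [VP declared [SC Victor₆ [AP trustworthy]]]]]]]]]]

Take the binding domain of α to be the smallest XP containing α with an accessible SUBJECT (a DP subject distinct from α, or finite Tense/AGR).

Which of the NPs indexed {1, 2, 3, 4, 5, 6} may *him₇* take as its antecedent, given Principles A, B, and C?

{1, 2, 3}

*him* is a pronoun, so Principle B applies: it must be free in its binding domain.
Binding domain of *him₇*: the embedded TP, whose subject is [Dmitri₃'s colleague]₄.
*Emil₁* c-commands the pronoun but from outside its binding domain, and is not c-commanded by it → coindexation permitted.
*Rohan₂* c-commands the pronoun but from outside its binding domain, and is not c-commanded by it → coindexation permitted.
*Dmitri₃* and the pronoun do not c-command one another → neither Principle B nor Principle C is at stake; coindexation permitted.
*[Dmitri₃'s colleague]₄* c-commands the pronoun within its binding domain → coindexation would violate Principle B.
*Hugo₅*: the pronoun c-commands this R-expression → coindexation would violate Principle C on *Hugo₅*.
*Victor₆*: the pronoun c-commands this R-expression → coindexation would violate Principle C on *Victor₆*.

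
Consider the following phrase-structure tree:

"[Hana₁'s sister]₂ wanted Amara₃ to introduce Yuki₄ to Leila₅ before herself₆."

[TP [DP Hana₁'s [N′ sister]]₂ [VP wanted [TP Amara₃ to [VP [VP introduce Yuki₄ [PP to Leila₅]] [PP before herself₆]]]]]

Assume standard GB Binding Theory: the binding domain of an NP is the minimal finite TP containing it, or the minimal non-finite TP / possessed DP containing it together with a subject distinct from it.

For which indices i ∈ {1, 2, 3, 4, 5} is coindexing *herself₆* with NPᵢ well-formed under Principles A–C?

*herself* is an anaphor, so Principle A applies: it must be bound in its binding domain.
Binding domain of *herself₆*: the embedded TP, whose subject is Amara₃.
*Hana₁* does not c-command the anaphor → cannot bind it.
*[Hana₁'s sister]₂* c-commands the anaphor but is outside its binding domain → cannot satisfy Principle A.
*Amara₃* c-commands the anaphor within its binding domain → licit binder.
*Yuki₄* does not c-command the anaphor → cannot bind it.
*Leila₅* does not c-command the anaphor → cannot bind it.

{3}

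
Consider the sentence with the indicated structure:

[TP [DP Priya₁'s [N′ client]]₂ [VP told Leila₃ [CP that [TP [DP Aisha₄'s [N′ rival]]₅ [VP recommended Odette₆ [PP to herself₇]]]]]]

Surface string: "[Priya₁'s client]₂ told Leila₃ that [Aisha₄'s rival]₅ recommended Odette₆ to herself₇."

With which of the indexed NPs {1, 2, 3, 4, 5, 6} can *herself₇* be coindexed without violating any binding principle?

{5, 6}

*herself* is an anaphor, so Principle A applies: it must be bound in its binding domain.
Binding domain of *herself₇*: the embedded TP, whose subject is [Aisha₄'s rival]₅.
*Priya₁* does not c-command the anaphor → cannot bind it.
*[Priya₁'s client]₂* c-commands the anaphor but is outside its binding domain → cannot satisfy Principle A.
*Leila₃* c-commands the anaphor but is outside its binding domain → cannot satisfy Principle A.
*Aisha₄* does not c-command the anaphor → cannot bind it.
*[Aisha₄'s rival]₅* c-commands the anaphor within its binding domain → licit binder.
*Odette₆* c-commands the anaphor within its binding domain → licit binder.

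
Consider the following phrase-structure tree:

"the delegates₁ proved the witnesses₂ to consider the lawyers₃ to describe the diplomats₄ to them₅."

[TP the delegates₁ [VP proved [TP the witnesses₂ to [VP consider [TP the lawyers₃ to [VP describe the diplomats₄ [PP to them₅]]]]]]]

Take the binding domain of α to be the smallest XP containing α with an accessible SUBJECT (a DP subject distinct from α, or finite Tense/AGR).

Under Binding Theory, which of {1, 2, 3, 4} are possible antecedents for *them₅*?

*them* is a pronoun, so Principle B applies: it must be free in its binding domain.
Binding domain of *them₅*: the embedded TP, whose subject is the lawyers₃.
*the delegates₁* c-commands the pronoun but from outside its binding domain, and is not c-commanded by it → coindexation permitted.
*the witnesses₂* c-commands the pronoun but from outside its binding domain, and is not c-commanded by it → coindexation permitted.
*the lawyers₃* c-commands the pronoun within its binding domain → coindexation would violate Principle B.
*the diplomats₄* c-commands the pronoun within its binding domain → coindexation would violate Principle B.

{1, 2}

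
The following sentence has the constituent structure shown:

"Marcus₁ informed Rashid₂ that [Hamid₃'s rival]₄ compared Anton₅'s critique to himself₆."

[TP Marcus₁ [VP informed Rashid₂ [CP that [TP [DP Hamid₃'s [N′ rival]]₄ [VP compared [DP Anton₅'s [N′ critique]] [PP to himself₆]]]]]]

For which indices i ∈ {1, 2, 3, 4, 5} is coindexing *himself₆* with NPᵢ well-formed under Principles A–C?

*himself* is an anaphor, so Principle A applies: it must be bound in its binding domain.
Binding domain of *himself₆*: the embedded TP, whose subject is [Hamid₃'s rival]₄.
*Marcus₁* c-commands the anaphor but is outside its binding domain → cannot satisfy Principle A.
*Rashid₂* c-commands the anaphor but is outside its binding domain → cannot satisfy Principle A.
*Hamid₃* does not c-command the anaphor → cannot bind it.
*[Hamid₃'s rival]₄* c-commands the anaphor within its binding domain → licit binder.
*Anton₅* does not c-command the anaphor → cannot bind it.

{4}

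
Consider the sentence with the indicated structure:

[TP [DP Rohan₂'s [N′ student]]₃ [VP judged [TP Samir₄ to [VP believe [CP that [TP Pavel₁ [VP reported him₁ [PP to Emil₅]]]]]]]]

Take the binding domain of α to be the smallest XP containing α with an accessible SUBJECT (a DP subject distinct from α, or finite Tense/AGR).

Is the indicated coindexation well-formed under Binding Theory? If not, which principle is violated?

The two coindexed NPs are *Pavel₁* and *him₁*.
*him₁* is a pronoun. Its binding domain is the embedded TP, whose subject is Pavel₁.
*Pavel₁* c-commands it within that domain and carries the same index.
The pronoun is locally bound → Principle B violation.

Principle B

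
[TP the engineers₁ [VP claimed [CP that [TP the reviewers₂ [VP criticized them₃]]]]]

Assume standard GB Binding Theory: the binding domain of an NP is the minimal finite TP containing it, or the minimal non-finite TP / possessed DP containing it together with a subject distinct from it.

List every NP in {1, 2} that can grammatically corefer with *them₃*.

{1}

*them* is a pronoun, so Principle B applies: it must be free in its binding domain.
Binding domain of *them₃*: the embedded TP, whose subject is the reviewers₂.
*the engineers₁* c-commands the pronoun but from outside its binding domain, and is not c-commanded by it → coindexation permitted.
*the reviewers₂* c-commands the pronoun within its binding domain → coindexation would violate Principle B.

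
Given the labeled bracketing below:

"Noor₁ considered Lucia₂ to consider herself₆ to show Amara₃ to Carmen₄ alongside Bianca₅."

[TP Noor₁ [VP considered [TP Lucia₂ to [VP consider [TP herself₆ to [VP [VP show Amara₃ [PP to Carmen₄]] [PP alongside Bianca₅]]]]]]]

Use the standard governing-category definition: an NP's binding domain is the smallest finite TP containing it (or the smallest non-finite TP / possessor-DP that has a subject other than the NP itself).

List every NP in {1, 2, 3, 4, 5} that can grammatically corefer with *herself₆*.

*herself* is an anaphor, so Principle A applies: it must be bound in its binding domain.
Binding domain of *herself₆*: the embedded TP, whose subject is Lucia₂.
*Noor₁* c-commands the anaphor but is outside its binding domain → cannot satisfy Principle A.
*Lucia₂* c-commands the anaphor within its binding domain → licit binder.
*Amara₃* does not c-command the anaphor → cannot bind it.
*Carmen₄* does not c-command the anaphor → cannot bind it.
*Bianca₅* does not c-command the anaphor → cannot bind it.

{2}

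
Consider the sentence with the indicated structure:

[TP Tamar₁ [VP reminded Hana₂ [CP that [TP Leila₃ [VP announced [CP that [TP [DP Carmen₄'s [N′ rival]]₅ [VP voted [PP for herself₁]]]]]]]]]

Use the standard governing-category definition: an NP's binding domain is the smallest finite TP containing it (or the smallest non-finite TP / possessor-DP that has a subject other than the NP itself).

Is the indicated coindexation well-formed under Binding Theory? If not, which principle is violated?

The two coindexed NPs are *Tamar₁* and *herself₁*.
*herself₁* is an anaphor. Principle A requires it to be bound within its binding domain — the embedded TP, whose subject is [Carmen₄'s rival]₅.
Within that domain it is c-commanded by *[Carmen₄'s rival]₅*, which does not share its index.
*Tamar₁* does c-command the anaphor, but from outside its binding domain.
The anaphor is unbound in its domain → Principle A violation.

Principle A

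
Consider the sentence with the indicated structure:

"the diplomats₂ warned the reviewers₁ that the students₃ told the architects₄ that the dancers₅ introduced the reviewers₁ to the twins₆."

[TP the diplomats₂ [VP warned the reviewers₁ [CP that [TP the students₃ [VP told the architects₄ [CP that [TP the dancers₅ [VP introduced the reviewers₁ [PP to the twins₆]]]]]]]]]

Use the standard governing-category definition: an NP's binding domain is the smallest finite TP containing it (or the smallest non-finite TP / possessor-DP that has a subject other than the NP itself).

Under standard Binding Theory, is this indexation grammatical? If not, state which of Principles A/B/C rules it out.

Principle C

The two coindexed NPs are *the reviewers₁* (the higher occurrence) and *the reviewers₁* (the lower occurrence).
*the reviewers₁* (the lower occurrence) is an R-expression. Principle C requires it to be free everywhere.
*the reviewers₁* (the higher occurrence) c-commands it and carries the same index.
The R-expression is bound → Principle C violation.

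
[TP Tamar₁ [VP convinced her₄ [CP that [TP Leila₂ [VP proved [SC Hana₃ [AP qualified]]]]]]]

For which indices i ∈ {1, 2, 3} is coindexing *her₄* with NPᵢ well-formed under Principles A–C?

none

*her* is a pronoun, so Principle B applies: it must be free in its binding domain.
Binding domain of *her₄*: the matrix TP, whose subject is Tamar₁.
*Tamar₁* c-commands the pronoun within its binding domain → coindexation would violate Principle B.
*Leila₂*: the pronoun c-commands this R-expression → coindexation would violate Principle C on *Leila₂*.
*Hana₃*: the pronoun c-commands this R-expression → coindexation would violate Principle C on *Hana₃*.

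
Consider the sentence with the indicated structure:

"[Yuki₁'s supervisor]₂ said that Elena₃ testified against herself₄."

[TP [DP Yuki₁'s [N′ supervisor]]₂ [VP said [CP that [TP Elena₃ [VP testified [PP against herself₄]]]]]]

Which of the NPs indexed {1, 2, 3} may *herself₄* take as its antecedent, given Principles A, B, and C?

*herself* is an anaphor, so Principle A applies: it must be bound in its binding domain.
Binding domain of *herself₄*: the embedded TP, whose subject is Elena₃.
*Yuki₁* does not c-command the anaphor → cannot bind it.
*[Yuki₁'s supervisor]₂* c-commands the anaphor but is outside its binding domain → cannot satisfy Principle A.
*Elena₃* c-commands the anaphor within its binding domain → licit binder.

{3}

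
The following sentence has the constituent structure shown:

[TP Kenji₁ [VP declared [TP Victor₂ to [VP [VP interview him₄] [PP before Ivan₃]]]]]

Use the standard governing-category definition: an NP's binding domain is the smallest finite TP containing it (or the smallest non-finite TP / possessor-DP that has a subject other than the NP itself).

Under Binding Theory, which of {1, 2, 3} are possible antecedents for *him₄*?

{1, 3}

*him* is a pronoun, so Principle B applies: it must be free in its binding domain.
Binding domain of *him₄*: the embedded TP, whose subject is Victor₂.
*Kenji₁* c-commands the pronoun but from outside its binding domain, and is not c-commanded by it → coindexation permitted.
*Victor₂* c-commands the pronoun within its binding domain → coindexation would violate Principle B.
*Ivan₃* and the pronoun do not c-command one another → neither Principle B nor Principle C is at stake; coindexation permitted.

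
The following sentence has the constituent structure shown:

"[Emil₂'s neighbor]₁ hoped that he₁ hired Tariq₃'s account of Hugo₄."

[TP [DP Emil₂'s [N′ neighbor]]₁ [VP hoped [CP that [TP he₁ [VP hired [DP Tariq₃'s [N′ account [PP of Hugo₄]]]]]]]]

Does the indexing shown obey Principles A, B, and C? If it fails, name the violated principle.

The two coindexed NPs are *[Emil₂'s neighbor]₁* and *he₁*.
*he₁* is a pronoun; nothing c-commands it within its binding domain (the embedded TP.), so Principle B holds trivially.
*[Emil₂'s neighbor]₁* is an R-expression; *he₁* does not c-command it, and no other NP shares its index, so Principle C is satisfied.
All principles are respected.

grammatical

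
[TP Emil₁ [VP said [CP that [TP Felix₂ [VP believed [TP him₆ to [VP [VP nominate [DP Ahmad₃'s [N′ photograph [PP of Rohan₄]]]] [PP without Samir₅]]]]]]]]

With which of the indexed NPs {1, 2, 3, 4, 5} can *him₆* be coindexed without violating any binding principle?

*him* is a pronoun, so Principle B applies: it must be free in its binding domain.
Binding domain of *him₆*: the embedded TP, whose subject is Felix₂.
*Emil₁* c-commands the pronoun but from outside its binding domain, and is not c-commanded by it → coindexation permitted.
*Felix₂* c-commands the pronoun within its binding domain → coindexation would violate Principle B.
*Ahmad₃*: the pronoun c-commands this R-expression → coindexation would violate Principle C on *Ahmad₃*.
*Rohan₄*: the pronoun c-commands this R-expression → coindexation would violate Principle C on *Rohan₄*.
*Samir₅*: the pronoun c-commands this R-expression → coindexation would violate Principle C on *Samir₅*.

{1}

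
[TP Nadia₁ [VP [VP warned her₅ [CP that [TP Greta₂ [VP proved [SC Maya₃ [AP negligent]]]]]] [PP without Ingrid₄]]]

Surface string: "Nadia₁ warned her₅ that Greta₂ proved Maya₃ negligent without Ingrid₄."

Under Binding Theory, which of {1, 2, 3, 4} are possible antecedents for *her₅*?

{4}

*her* is a pronoun, so Principle B applies: it must be free in its binding domain.
Binding domain of *her₅*: the matrix TP, whose subject is Nadia₁.
*Nadia₁* c-commands the pronoun within its binding domain → coindexation would violate Principle B.
*Greta₂*: the pronoun c-commands this R-expression → coindexation would violate Principle C on *Greta₂*.
*Maya₃*: the pronoun c-commands this R-expression → coindexation would violate Principle C on *Maya₃*.
*Ingrid₄* and the pronoun do not c-command one another → neither Principle B nor Principle C is at stake; coindexation permitted.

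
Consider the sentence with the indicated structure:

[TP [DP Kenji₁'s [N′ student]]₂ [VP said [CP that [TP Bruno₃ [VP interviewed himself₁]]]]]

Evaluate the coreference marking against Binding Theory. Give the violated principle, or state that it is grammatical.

Principle A

The two coindexed NPs are *Kenji₁* and *himself₁*.
*himself₁* is an anaphor. Principle A requires it to be bound within its binding domain — the embedded TP, whose subject is Bruno₃.
Within that domain it is c-commanded by *Bruno₃*, which does not share its index.
*Kenji₁* does not c-command the anaphor at all.
The anaphor is unbound in its domain → Principle A violation.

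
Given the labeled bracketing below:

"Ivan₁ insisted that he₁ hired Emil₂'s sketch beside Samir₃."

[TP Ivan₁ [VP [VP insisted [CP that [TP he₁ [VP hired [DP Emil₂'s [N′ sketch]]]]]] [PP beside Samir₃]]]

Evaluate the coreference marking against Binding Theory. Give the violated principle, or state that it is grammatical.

The two coindexed NPs are *Ivan₁* and *he₁*.
*he₁* is a pronoun; nothing c-commands it within its binding domain (the embedded TP.), so Principle B holds trivially.
*Ivan₁* is an R-expression; *he₁* does not c-command it, and no other NP shares its index, so Principle C is satisfied.
All principles are respected.

grammatical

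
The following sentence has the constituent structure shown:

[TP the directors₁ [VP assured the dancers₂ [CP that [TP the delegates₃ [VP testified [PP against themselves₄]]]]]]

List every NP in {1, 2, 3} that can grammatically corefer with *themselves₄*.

*themselves* is an anaphor, so Principle A applies: it must be bound in its binding domain.
Binding domain of *themselves₄*: the embedded TP, whose subject is the delegates₃.
*the directors₁* c-commands the anaphor but is outside its binding domain → cannot satisfy Principle A.
*the dancers₂* c-commands the anaphor but is outside its binding domain → cannot satisfy Principle A.
*the delegates₃* c-commands the anaphor within its binding domain → licit binder.

{3}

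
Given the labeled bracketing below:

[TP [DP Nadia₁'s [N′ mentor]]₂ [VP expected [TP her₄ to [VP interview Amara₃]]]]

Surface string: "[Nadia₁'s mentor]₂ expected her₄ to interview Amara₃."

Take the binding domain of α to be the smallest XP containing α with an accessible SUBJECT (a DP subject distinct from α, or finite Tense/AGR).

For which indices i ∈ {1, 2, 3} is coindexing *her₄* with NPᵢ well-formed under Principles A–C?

{1}

*her* is a pronoun, so Principle B applies: it must be free in its binding domain.
Binding domain of *her₄*: the matrix TP, whose subject is [Nadia₁'s mentor]₂.
*Nadia₁* and the pronoun do not c-command one another → neither Principle B nor Principle C is at stake; coindexation permitted.
*[Nadia₁'s mentor]₂* c-commands the pronoun within its binding domain → coindexation would violate Principle B.
*Amara₃*: the pronoun c-commands this R-expression → coindexation would violate Principle C on *Amara₃*.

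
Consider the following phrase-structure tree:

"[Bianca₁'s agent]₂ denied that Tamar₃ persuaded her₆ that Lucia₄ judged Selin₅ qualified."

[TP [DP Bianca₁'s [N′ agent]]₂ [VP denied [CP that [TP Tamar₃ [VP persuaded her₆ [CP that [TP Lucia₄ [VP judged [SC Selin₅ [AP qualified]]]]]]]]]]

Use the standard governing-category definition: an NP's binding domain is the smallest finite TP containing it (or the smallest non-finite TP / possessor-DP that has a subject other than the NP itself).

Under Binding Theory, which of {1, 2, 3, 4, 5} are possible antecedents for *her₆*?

{1, 2}

*her* is a pronoun, so Principle B applies: it must be free in its binding domain.
Binding domain of *her₆*: the embedded TP, whose subject is Tamar₃.
*Bianca₁* and the pronoun do not c-command one another → neither Principle B nor Principle C is at stake; coindexation permitted.
*[Bianca₁'s agent]₂* c-commands the pronoun but from outside its binding domain, and is not c-commanded by it → coindexation permitted.
*Tamar₃* c-commands the pronoun within its binding domain → coindexation would violate Principle B.
*Lucia₄*: the pronoun c-commands this R-expression → coindexation would violate Principle C on *Lucia₄*.
*Selin₅*: the pronoun c-commands this R-expression → coindexation would violate Principle C on *Selin₅*.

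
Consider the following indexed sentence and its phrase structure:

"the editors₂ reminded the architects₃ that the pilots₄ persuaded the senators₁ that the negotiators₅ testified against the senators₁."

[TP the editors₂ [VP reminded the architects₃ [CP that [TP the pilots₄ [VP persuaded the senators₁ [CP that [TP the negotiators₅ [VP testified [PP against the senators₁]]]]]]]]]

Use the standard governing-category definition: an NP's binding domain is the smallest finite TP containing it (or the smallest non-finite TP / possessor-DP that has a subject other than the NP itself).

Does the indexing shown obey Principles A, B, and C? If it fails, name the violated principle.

The two coindexed NPs are *the senators₁* (the higher occurrence) and *the senators₁* (the lower occurrence).
*the senators₁* (the lower occurrence) is an R-expression. Principle C requires it to be free everywhere.
*the senators₁* (the higher occurrence) c-commands it and carries the same index.
The R-expression is bound → Principle C violation.

Principle C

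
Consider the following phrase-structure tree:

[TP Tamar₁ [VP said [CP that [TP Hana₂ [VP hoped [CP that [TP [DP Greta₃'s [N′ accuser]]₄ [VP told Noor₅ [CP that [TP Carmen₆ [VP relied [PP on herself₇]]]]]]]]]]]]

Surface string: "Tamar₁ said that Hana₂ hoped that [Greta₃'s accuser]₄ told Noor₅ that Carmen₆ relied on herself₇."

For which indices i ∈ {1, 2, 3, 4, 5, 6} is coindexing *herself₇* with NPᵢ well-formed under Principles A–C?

{6}

*herself* is an anaphor, so Principle A applies: it must be bound in its binding domain.
Binding domain of *herself₇*: the embedded TP, whose subject is Carmen₆.
*Tamar₁* c-commands the anaphor but is outside its binding domain → cannot satisfy Principle A.
*Hana₂* c-commands the anaphor but is outside its binding domain → cannot satisfy Principle A.
*Greta₃* does not c-command the anaphor → cannot bind it.
*[Greta₃'s accuser]₄* c-commands the anaphor but is outside its binding domain → cannot satisfy Principle A.
*Noor₅* c-commands the anaphor but is outside its binding domain → cannot satisfy Principle A.
*Carmen₆* c-commands the anaphor within its binding domain → licit binder.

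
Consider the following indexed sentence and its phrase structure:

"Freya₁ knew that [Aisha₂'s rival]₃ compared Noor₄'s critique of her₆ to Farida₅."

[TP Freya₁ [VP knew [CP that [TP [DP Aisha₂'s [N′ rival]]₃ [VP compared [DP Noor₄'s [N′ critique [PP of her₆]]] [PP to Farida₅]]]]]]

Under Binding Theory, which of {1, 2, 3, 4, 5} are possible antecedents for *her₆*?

*her* is a pronoun, so Principle B applies: it must be free in its binding domain.
Binding domain of *her₆*: the possessed DP, whose subject is Noor₄.
*Freya₁* c-commands the pronoun but from outside its binding domain, and is not c-commanded by it → coindexation permitted.
*Aisha₂* and the pronoun do not c-command one another → neither Principle B nor Principle C is at stake; coindexation permitted.
*[Aisha₂'s rival]₃* c-commands the pronoun but from outside its binding domain, and is not c-commanded by it → coindexation permitted.
*Noor₄* c-commands the pronoun within its binding domain → coindexation would violate Principle B.
*Farida₅* and the pronoun do not c-command one another → neither Principle B nor Principle C is at stake; coindexation permitted.

{1, 2, 3, 5}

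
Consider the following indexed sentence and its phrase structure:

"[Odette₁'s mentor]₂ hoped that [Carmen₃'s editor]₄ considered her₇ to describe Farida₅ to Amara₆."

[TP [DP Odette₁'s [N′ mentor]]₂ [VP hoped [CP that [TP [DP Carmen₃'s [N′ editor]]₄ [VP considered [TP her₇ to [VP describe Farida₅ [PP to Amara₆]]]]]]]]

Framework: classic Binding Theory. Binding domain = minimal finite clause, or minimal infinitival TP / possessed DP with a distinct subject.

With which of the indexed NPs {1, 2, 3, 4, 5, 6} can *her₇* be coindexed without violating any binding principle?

*her* is a pronoun, so Principle B applies: it must be free in its binding domain.
Binding domain of *her₇*: the embedded TP, whose subject is [Carmen₃'s editor]₄.
*Odette₁* and the pronoun do not c-command one another → neither Principle B nor Principle C is at stake; coindexation permitted.
*[Odette₁'s mentor]₂* c-commands the pronoun but from outside its binding domain, and is not c-commanded by it → coindexation permitted.
*Carmen₃* and the pronoun do not c-command one another → neither Principle B nor Principle C is at stake; coindexation permitted.
*[Carmen₃'s editor]₄* c-commands the pronoun within its binding domain → coindexation would violate Principle B.
*Farida₅*: the pronoun c-commands this R-expression → coindexation would violate Principle C on *Farida₅*.
*Amara₆*: the pronoun c-commands this R-expression → coindexation would violate Principle C on *Amara₆*.

{1, 2, 3}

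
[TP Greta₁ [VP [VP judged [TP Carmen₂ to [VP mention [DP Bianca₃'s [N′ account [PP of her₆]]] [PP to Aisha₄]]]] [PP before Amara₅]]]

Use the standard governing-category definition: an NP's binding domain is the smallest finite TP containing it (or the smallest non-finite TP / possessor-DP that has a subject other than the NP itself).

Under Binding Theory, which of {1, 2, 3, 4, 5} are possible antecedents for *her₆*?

*her* is a pronoun, so Principle B applies: it must be free in its binding domain.
Binding domain of *her₆*: the possessed DP, whose subject is Bianca₃.
*Greta₁* c-commands the pronoun but from outside its binding domain, and is not c-commanded by it → coindexation permitted.
*Carmen₂* c-commands the pronoun but from outside its binding domain, and is not c-commanded by it → coindexation permitted.
*Bianca₃* c-commands the pronoun within its binding domain → coindexation would violate Principle B.
*Aisha₄* and the pronoun do not c-command one another → neither Principle B nor Principle C is at stake; coindexation permitted.
*Amara₅* and the pronoun do not c-command one another → neither Principle B nor Principle C is at stake; coindexation permitted.

{1, 2, 4, 5}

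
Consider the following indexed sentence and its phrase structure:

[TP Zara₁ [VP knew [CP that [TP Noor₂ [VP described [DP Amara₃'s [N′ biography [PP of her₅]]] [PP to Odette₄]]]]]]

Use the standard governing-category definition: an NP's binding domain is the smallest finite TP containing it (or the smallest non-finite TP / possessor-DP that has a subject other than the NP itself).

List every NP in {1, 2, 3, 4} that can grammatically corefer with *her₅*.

{1, 2, 4}

*her* is a pronoun, so Principle B applies: it must be free in its binding domain.
Binding domain of *her₅*: the possessed DP, whose subject is Amara₃.
*Zara₁* c-commands the pronoun but from outside its binding domain, and is not c-commanded by it → coindexation permitted.
*Noor₂* c-commands the pronoun but from outside its binding domain, and is not c-commanded by it → coindexation permitted.
*Amara₃* c-commands the pronoun within its binding domain → coindexation would violate Principle B.
*Odette₄* and the pronoun do not c-command one another → neither Principle B nor Principle C is at stake; coindexation permitted.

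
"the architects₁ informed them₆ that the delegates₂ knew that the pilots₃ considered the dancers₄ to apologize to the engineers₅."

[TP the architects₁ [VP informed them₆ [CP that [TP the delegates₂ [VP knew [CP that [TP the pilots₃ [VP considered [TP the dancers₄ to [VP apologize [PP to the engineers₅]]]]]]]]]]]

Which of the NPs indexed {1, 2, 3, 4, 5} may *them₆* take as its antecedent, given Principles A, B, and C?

none

*them* is a pronoun, so Principle B applies: it must be free in its binding domain.
Binding domain of *them₆*: the matrix TP, whose subject is the architects₁.
*the architects₁* c-commands the pronoun within its binding domain → coindexation would violate Principle B.
*the delegates₂*: the pronoun c-commands this R-expression → coindexation would violate Principle C on *the delegates₂*.
*the pilots₃*: the pronoun c-commands this R-expression → coindexation would violate Principle C on *the pilots₃*.
*the dancers₄*: the pronoun c-commands this R-expression → coindexation would violate Principle C on *the dancers₄*.
*the engineers₅*: the pronoun c-commands this R-expression → coindexation would violate Principle C on *the engineers₅*.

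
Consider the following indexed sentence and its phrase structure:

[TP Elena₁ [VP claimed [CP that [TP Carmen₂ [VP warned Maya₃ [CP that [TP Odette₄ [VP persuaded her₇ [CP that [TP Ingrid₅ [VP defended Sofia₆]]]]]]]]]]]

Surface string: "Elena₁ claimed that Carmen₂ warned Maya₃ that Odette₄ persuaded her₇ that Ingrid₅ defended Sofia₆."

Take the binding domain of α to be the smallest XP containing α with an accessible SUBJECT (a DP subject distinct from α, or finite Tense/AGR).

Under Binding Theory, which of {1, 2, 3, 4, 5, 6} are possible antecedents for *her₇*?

{1, 2, 3}

*her* is a pronoun, so Principle B applies: it must be free in its binding domain.
Binding domain of *her₇*: the embedded TP, whose subject is Odette₄.
*Elena₁* c-commands the pronoun but from outside its binding domain, and is not c-commanded by it → coindexation permitted.
*Carmen₂* c-commands the pronoun but from outside its binding domain, and is not c-commanded by it → coindexation permitted.
*Maya₃* c-commands the pronoun but from outside its binding domain, and is not c-commanded by it → coindexation permitted.
*Odette₄* c-commands the pronoun within its binding domain → coindexation would violate Principle B.
*Ingrid₅*: the pronoun c-commands this R-expression → coindexation would violate Principle C on *Ingrid₅*.
*Sofia₆*: the pronoun c-commands this R-expression → coindexation would violate Principle C on *Sofia₆*.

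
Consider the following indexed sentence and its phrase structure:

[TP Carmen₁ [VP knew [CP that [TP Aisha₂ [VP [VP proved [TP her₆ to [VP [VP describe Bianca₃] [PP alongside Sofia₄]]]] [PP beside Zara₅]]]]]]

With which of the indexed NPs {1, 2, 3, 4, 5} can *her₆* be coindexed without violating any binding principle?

{1, 5}

*her* is a pronoun, so Principle B applies: it must be free in its binding domain.
Binding domain of *her₆*: the embedded TP, whose subject is Aisha₂.
*Carmen₁* c-commands the pronoun but from outside its binding domain, and is not c-commanded by it → coindexation permitted.
*Aisha₂* c-commands the pronoun within its binding domain → coindexation would violate Principle B.
*Bianca₃*: the pronoun c-commands this R-expression → coindexation would violate Principle C on *Bianca₃*.
*Sofia₄*: the pronoun c-commands this R-expression → coindexation would violate Principle C on *Sofia₄*.
*Zara₅* and the pronoun do not c-command one another → neither Principle B nor Principle C is at stake; coindexation permitted.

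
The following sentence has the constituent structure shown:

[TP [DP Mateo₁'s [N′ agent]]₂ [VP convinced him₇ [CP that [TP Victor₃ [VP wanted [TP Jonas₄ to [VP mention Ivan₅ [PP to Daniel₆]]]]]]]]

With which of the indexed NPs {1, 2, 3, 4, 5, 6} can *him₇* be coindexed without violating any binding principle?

{1}

*him* is a pronoun, so Principle B applies: it must be free in its binding domain.
Binding domain of *him₇*: the matrix TP, whose subject is [Mateo₁'s agent]₂.
*Mateo₁* and the pronoun do not c-command one another → neither Principle B nor Principle C is at stake; coindexation permitted.
*[Mateo₁'s agent]₂* c-commands the pronoun within its binding domain → coindexation would violate Principle B.
*Victor₃*: the pronoun c-commands this R-expression → coindexation would violate Principle C on *Victor₃*.
*Jonas₄*: the pronoun c-commands this R-expression → coindexation would violate Principle C on *Jonas₄*.
*Ivan₅*: the pronoun c-commands this R-expression → coindexation would violate Principle C on *Ivan₅*.
*Daniel₆*: the pronoun c-commands this R-expression → coindexation would violate Principle C on *Daniel₆*.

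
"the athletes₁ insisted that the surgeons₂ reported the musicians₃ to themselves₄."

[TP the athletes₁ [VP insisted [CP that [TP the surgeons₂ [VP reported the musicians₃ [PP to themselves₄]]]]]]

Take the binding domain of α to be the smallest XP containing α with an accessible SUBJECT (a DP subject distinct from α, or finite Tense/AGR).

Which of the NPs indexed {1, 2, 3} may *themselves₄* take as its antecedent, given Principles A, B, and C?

*themselves* is an anaphor, so Principle A applies: it must be bound in its binding domain.
Binding domain of *themselves₄*: the embedded TP, whose subject is the surgeons₂.
*the athletes₁* c-commands the anaphor but is outside its binding domain → cannot satisfy Principle A.
*the surgeons₂* c-commands the anaphor within its binding domain → licit binder.
*the musicians₃* c-commands the anaphor within its binding domain → licit binder.

{2, 3}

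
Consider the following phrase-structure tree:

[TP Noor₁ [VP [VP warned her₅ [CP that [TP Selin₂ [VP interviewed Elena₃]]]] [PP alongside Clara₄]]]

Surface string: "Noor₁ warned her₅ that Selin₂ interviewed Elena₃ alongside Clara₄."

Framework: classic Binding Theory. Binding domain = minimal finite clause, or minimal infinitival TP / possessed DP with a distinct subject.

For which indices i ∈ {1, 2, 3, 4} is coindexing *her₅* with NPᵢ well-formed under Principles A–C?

{4}

*her* is a pronoun, so Principle B applies: it must be free in its binding domain.
Binding domain of *her₅*: the matrix TP, whose subject is Noor₁.
*Noor₁* c-commands the pronoun within its binding domain → coindexation would violate Principle B.
*Selin₂*: the pronoun c-commands this R-expression → coindexation would violate Principle C on *Selin₂*.
*Elena₃*: the pronoun c-commands this R-expression → coindexation would violate Principle C on *Elena₃*.
*Clara₄* and the pronoun do not c-command one another → neither Principle B nor Principle C is at stake; coindexation permitted.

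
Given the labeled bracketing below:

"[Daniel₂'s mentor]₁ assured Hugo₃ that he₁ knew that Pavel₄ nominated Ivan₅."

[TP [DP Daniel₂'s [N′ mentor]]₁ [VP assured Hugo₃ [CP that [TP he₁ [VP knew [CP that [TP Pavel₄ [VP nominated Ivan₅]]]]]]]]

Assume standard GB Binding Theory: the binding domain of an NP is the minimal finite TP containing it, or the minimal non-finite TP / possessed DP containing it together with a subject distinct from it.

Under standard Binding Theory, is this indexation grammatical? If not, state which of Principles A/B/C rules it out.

grammatical

The two coindexed NPs are *[Daniel₂'s mentor]₁* and *he₁*.
*he₁* is a pronoun; nothing c-commands it within its binding domain (the embedded TP.), so Principle B holds trivially.
*[Daniel₂'s mentor]₁* is an R-expression; *he₁* does not c-command it, and no other NP shares its index, so Principle C is satisfied.
All principles are respected.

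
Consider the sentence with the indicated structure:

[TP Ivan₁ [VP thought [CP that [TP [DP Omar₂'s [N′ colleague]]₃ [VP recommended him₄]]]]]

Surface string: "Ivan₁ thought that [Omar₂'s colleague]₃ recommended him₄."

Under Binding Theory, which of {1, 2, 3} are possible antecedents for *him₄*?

{1, 2}

*him* is a pronoun, so Principle B applies: it must be free in its binding domain.
Binding domain of *him₄*: the embedded TP, whose subject is [Omar₂'s colleague]₃.
*Ivan₁* c-commands the pronoun but from outside its binding domain, and is not c-commanded by it → coindexation permitted.
*Omar₂* and the pronoun do not c-command one another → neither Principle B nor Principle C is at stake; coindexation permitted.
*[Omar₂'s colleague]₃* c-commands the pronoun within its binding domain → coindexation would violate Principle B.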